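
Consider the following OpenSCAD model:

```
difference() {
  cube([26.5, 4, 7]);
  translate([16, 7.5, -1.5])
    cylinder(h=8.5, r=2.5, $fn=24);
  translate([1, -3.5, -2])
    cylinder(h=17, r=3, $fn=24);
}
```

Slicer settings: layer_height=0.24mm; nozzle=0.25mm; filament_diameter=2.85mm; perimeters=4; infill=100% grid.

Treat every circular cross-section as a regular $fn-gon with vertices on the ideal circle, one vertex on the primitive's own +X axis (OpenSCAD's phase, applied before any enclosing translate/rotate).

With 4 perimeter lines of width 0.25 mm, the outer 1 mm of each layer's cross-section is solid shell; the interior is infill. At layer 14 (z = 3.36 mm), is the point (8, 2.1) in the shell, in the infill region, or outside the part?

infill

At z = 3.36 mm: the cube (footprint 26.5×4) is included at this height; the r=2.5 cylinder at (16, 7.5) contributes a regular 24-gon of circumradius 2.5; the r=3 cylinder at (1, -3.5) gives a regular 24-gon of circumradius 3 (constant along its height); Taking the first minus the rest: starting from the 26.5×4 cube, the r=2.5 cylinder at (16, 7.5) misses the remaining region (no effect); the r=3 cylinder at (1, -3.5) misses the remaining region (no effect) — 1 connected region. Overall, the cross-section is a single solid region. The nearest boundary edge runs (0.00, 4.00)→(26.50, 4.00); distance from the point to it = 1.90 mm. The point is inside the cross-section and 1.90 mm from the nearest boundary — more than the 1 mm shell width (4 × 0.25), so it's in the infill interior.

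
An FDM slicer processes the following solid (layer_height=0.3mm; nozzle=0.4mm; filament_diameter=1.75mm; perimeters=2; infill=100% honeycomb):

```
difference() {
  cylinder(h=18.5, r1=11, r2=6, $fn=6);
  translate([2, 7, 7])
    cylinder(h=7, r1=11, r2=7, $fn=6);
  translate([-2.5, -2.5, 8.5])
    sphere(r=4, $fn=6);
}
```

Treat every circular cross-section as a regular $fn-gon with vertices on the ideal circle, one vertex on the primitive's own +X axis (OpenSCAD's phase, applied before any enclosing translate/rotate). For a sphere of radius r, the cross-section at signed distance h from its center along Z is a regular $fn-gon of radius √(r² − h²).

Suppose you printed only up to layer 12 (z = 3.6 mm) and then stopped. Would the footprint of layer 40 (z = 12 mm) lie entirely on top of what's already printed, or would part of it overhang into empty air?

Compare the two slices. At z = 3.6: the cone (r1=11→r2=6) has section circumradius 10.027 here — a regular 6-gon (area = (6/2)·10.027²·sin(360°/6) = 261.21 mm²); the cone at (2, 7) does not reach this height (z outside [7, 14]); the sphere at (-2.5, -2.5) is absent (|z−center|=4.900 > r=4); Subtracting the remaining from the first: none of the subtracted shapes is present at this height, so the cone is unchanged — area = 261.21 mm². At z = 12: the cone (r1=11→r2=6) has section circumradius 7.757 here — a regular 6-gon (area = (6/2)·7.757²·sin(360°/6) = 156.32 mm²); the cone at (2, 7) (r1=11→r2=7) has section circumradius 8.143 here — a regular 6-gon (area = (6/2)·8.143²·sin(360°/6) = 172.27 mm²); the r=4 sphere at (-2.5, -2.5) slices to a regular 6-gon of circumradius 1.936 (√(r²−h²) with h=3.5 from center) (area = (6/2)·1.936²·sin(360°/6) = 9.74 mm²); After the difference (first − rest): starting from the cone (156.32 mm²), the cone at (2, 7) partially overlaps it — only the 63.55 mm² overlap (of its 172.27 mm²) is removed, clipping the outline; the r=4 sphere at (-2.5, -2.5) lies wholly inside it (removes its full 9.74 mm² and its 11.62 mm outline becomes a hole wall) — area = 83.03 mm². Checking containment: the cross-section at z = 12 is a subset of the cross-section at z = 3.6.

entirely on top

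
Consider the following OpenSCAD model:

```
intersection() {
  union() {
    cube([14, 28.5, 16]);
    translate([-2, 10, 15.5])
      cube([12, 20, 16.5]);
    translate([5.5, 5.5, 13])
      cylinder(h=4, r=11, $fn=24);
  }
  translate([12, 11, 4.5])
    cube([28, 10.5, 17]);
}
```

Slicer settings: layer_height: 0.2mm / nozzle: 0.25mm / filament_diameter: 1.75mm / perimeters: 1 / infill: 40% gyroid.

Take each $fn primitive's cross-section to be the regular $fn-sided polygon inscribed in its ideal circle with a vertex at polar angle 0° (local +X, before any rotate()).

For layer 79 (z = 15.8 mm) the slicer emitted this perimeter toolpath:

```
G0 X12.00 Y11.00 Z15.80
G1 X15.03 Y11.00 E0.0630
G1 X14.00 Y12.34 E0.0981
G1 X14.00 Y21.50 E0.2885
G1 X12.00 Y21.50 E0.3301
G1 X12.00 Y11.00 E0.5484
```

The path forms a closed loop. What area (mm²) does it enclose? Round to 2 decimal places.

21.69 mm²

Apply the shoelace formula to the sequence of (X, Y) vertices; enclosed area = 21.69 mm².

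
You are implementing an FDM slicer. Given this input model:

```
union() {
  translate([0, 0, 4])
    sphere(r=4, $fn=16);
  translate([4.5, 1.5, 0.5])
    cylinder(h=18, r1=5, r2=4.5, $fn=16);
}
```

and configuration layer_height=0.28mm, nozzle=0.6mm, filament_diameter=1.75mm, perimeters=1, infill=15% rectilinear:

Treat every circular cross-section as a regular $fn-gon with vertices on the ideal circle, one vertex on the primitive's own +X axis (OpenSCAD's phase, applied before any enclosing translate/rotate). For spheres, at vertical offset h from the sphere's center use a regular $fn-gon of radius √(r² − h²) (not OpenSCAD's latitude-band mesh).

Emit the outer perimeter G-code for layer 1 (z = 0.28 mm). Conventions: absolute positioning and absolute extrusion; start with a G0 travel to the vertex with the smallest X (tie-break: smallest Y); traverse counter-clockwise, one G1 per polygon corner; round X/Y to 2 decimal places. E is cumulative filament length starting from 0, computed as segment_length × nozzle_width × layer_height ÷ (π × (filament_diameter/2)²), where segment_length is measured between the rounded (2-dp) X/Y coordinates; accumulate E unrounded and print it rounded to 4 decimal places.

G0 X-1.47 Y0.00 Z0.28
G1 X-1.36 Y-0.56 E0.0399
G1 X-1.04 Y-1.04 E0.0802
G1 X-0.56 Y-1.36 E0.1204
G1 X0.00 Y-1.47 E0.1603
G1 X0.56 Y-1.36 E0.2002
G1 X1.04 Y-1.04 E0.2405
G1 X1.36 Y-0.56 E0.2808
G1 X1.47 Y0.00 E0.3206
G1 X1.36 Y0.56 E0.3605
G1 X1.04 Y1.04 E0.4008
G1 X0.56 Y1.36 E0.4411
G1 X0.00 Y1.47 E0.4809
G1 X-0.56 Y1.36 E0.5208
G1 X-1.04 Y1.04 E0.5611
G1 X-1.36 Y0.56 E0.6014
G1 X-1.47 Y0.00 E0.6412

At z = 0.28 mm: the r=4 sphere slices to a regular 16-gon of circumradius 1.470 (√(r²−h²) with h=3.72 from center); the cone at (4.5, 1.5) does not reach this height (z outside [0.5, 18.5]); Combining (union): only the r=4 sphere is present, so the union is just that shape — 1 connected region. The outline is a single polygon with 16 vertices. Extrusion per mm of travel: 0.6 × 0.28 / (π × 0.875²) = 0.069846. Accumulating E over each segment gives final E = 0.6412.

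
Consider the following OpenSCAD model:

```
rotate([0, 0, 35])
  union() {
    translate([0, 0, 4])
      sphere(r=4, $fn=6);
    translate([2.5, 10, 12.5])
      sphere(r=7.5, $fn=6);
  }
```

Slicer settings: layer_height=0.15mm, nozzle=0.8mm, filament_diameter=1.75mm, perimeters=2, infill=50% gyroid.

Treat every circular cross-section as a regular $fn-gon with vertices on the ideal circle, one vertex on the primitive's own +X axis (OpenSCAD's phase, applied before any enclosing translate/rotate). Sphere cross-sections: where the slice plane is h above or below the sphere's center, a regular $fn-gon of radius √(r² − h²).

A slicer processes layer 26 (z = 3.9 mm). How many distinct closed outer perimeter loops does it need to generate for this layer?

1

At z = 3.9 mm: the sphere: section is a regular 6-gon, circumradius = √(r²−h²) = √(4²−0.1²) = 3.999; the sphere at (2.5, 10) is not intersected at this z (|z−center|=8.600 > r=7.5); Combining (union): only the r=4 sphere is present, so the union is just that shape — 1 connected region; (whole slice rotated 35° about Z — lengths, areas and connectivity unchanged). The result has 1 disconnected region.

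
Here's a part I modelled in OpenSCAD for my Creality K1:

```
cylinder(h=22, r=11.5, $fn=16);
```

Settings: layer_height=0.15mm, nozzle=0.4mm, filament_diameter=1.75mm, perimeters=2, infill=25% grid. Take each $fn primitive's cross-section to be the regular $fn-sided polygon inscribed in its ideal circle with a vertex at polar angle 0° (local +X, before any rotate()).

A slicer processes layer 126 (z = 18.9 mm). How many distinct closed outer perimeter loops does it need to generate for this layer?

At z = 18.9 mm: the r=11.5 cylinder contributes a regular 16-gon of circumradius 11.5. The result has 1 disconnected region.

1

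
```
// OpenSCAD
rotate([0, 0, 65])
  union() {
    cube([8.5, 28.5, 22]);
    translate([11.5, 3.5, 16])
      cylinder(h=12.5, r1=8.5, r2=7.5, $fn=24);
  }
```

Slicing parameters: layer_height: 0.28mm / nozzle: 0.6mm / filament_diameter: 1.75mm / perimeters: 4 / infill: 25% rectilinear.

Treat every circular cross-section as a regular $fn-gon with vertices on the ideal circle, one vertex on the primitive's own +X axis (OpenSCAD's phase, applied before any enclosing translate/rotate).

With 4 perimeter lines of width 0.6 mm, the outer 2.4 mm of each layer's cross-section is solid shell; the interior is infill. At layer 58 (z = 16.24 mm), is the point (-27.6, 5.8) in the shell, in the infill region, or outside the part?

At z = 16.24 mm: the 8.5×28.5 cube contributes its full rectangle; the cone at (11.5, 3.5) (r1=8.5→r2=7.5) has section circumradius 8.481 here — a regular 24-gon; Merging all regions: the regions partially overlap (shared area 49.22 mm²), so overlapping operands fuse into one piece — 1 connected region; (rotated 65° about Z; rotation is an isometry so areas/perimeters/island counts are preserved). Overall, the cross-section is a single solid region. Undo the 65° rotation: the query point maps to (-6.408, 27.465) in the un-rotated model frame. The nearest boundary edge runs (0.00, 0.00)→(0.00, 28.50); distance from the point to it = 6.41 mm. The point is not inside any of the regions above, so it lies outside the cross-section (6.41 mm from the nearest boundary).

outside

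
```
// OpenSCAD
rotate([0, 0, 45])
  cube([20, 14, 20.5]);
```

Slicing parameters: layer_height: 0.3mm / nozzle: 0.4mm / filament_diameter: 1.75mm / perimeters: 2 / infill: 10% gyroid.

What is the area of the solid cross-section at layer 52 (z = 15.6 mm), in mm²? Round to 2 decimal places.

At z = 15.6 mm: the 20×14 cube contributes its full rectangle (area 280.00 mm²); (rotated 45° about Z; rotation is an isometry so areas/perimeters/island counts are preserved). Overall, the cross-section is a single solid region. Net area = 280.00 mm².

280.00 mm²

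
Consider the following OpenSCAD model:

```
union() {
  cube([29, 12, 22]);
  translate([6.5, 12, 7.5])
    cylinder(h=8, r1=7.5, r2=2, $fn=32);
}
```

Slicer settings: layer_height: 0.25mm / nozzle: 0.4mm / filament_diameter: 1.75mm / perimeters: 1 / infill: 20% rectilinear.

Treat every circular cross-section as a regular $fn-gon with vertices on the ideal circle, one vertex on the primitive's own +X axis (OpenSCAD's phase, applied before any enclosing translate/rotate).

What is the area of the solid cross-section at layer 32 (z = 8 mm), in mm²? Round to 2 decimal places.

429.18 mm²

At z = 8 mm: the 29×12 cube contributes its full rectangle (area 348.00 mm²); the cone at (6.5, 12): at t=0.062 of its height the radius interpolates to r₁+(r₂−r₁)t = 7.156, giving a regular 32-gon of that circumradius (area = (32/2)·7.156²·sin(360°/32) = 159.86 mm²); Taking the union: the regions partially overlap — summed areas 507.86 mm² minus the doubly-counted overlap 78.67 mm² gives 429.18 mm² — area = 429.18 mm². Overall, the cross-section is a single solid region. Net area = 429.18 mm².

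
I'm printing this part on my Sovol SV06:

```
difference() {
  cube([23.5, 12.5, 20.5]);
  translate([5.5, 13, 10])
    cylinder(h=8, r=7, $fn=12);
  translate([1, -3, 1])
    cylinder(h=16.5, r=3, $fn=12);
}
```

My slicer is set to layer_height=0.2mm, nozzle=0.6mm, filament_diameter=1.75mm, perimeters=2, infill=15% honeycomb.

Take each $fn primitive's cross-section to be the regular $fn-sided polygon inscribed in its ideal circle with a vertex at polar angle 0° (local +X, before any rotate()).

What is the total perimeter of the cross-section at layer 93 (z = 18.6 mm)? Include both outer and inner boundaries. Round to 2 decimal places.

72.00 mm

At z = 18.6 mm: the cube is present — its section is the full 23.5×12.5 rectangle (perimeter 72.00 mm); the cylinder at (5.5, 13) is not intersected at this z (z outside [10, 18]); the cylinder at (1, -3) does not reach this height (z outside [1, 17.5]); Subtracting the remaining from the first: none of the subtracted shapes is present at this height, so the 23.5×12.5 cube is unchanged — boundary = 72.00 mm. Overall, the cross-section is a single solid region. Total boundary length (outer) = 72.00 mm.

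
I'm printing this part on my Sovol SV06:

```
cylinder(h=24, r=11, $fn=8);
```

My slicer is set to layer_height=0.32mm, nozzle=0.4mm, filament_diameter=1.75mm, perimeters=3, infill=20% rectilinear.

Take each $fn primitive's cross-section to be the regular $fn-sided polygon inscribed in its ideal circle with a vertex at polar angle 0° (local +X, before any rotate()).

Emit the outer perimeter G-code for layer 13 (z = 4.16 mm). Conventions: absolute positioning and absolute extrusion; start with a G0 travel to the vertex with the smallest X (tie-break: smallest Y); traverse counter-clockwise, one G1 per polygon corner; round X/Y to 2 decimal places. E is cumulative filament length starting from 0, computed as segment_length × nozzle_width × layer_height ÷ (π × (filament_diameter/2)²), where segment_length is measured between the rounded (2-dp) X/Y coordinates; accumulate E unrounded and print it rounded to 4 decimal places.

G0 X-11.00 Y0.00 Z4.16
G1 X-7.78 Y-7.78 E0.4481
G1 X0.00 Y-11.00 E0.8962
G1 X7.78 Y-7.78 E1.3442
G1 X11.00 Y0.00 E1.7923
G1 X7.78 Y7.78 E2.2404
G1 X0.00 Y11.00 E2.6885
G1 X-7.78 Y7.78 E3.1366
G1 X-11.00 Y0.00 E3.5847

At z = 4.16 mm: the r=11 cylinder gives a regular 8-gon of circumradius 11 (constant along its height). The outline is a single polygon with 8 vertices. Extrusion per mm of travel: 0.4 × 0.32 / (π × 0.875²) = 0.053216. Accumulating E over each segment gives final E = 3.5847.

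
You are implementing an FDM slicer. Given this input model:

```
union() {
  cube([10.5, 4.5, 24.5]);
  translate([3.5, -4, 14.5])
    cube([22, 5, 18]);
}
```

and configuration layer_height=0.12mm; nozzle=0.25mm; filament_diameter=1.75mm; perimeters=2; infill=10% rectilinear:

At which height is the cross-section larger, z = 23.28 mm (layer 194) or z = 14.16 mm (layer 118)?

layer 194 (z = 23.28 mm)

Layer 194 (z = 23.28): the cube (footprint 10.5×4.5) is included at this height (area 47.25 mm²); the 22×5 cube at (3.5, -4) contributes its full rectangle (area 110.00 mm²); Combining (union): the regions partially overlap — summed areas 157.25 mm² minus the doubly-counted overlap 7.00 mm² gives 150.25 mm² — area = 150.25 mm². So its area = 150.25 mm². Layer 118 (z = 14.16): the cube (footprint 10.5×4.5) is included at this height (area 47.25 mm²); the cube at (3.5, -4) does not reach this height (z outside [14.5, 32.5]); Merging all regions: only the 10.5×4.5 cube is present, so the union is just that shape — area = 47.25 mm². So its area = 47.25 mm². Layer 194 is larger (150.25 vs 47.25 mm²).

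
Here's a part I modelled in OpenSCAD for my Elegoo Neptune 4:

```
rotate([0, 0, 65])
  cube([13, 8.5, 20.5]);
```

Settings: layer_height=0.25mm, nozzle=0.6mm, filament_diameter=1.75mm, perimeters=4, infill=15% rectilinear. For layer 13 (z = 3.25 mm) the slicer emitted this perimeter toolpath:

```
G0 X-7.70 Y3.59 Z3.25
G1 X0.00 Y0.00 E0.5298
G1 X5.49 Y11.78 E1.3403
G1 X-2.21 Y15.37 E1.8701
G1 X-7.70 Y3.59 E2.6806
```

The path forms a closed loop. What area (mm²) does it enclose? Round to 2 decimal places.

Apply the shoelace formula to the sequence of (X, Y) vertices; enclosed area = 110.42 mm².

110.42 mm²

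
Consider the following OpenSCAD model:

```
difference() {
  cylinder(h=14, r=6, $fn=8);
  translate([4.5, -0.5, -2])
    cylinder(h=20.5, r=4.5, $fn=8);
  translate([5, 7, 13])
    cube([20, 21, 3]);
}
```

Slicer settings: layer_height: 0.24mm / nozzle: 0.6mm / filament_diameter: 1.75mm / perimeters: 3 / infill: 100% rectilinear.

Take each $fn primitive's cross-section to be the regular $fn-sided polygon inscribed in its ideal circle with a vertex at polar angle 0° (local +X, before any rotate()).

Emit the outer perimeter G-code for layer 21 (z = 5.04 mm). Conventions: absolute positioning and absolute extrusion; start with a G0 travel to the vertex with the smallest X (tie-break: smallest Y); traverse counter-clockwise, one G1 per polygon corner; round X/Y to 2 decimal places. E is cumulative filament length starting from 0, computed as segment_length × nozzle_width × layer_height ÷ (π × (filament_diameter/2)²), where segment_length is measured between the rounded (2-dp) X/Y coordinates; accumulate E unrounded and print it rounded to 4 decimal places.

G0 X-6.00 Y0.00 Z5.04
G1 X-4.24 Y-4.24 E0.2748
G1 X0.00 Y-6.00 E0.5497
G1 X3.46 Y-4.57 E0.7738
G1 X1.32 Y-3.68 E0.9126
G1 X0.00 Y-0.50 E1.1187
G1 X1.32 Y2.68 E1.3248
G1 X4.37 Y3.94 E1.5224
G1 X4.24 Y4.24 E1.5420
G1 X0.00 Y6.00 E1.8168
G1 X-4.24 Y4.24 E2.0917
G1 X-6.00 Y0.00 E2.3665

At z = 5.04 mm: the r=6 cylinder gives a regular 8-gon of circumradius 6 (constant along its height); the r=4.5 cylinder at (4.5, -0.5) contributes a regular 8-gon of circumradius 4.5; the cube at (5, 7) does not reach this height (z outside [13, 16]); Taking the first minus the rest: starting from the r=6 cylinder, the r=4.5 cylinder at (4.5, -0.5) partially overlaps it — only the 33.53 mm² overlap (of its 57.28 mm²) is removed, clipping the outline — 1 connected region. The outline is a single polygon with 11 vertices. Extrusion per mm of travel: 0.6 × 0.24 / (π × 0.875²) = 0.059868. Accumulating E over each segment gives final E = 2.3665.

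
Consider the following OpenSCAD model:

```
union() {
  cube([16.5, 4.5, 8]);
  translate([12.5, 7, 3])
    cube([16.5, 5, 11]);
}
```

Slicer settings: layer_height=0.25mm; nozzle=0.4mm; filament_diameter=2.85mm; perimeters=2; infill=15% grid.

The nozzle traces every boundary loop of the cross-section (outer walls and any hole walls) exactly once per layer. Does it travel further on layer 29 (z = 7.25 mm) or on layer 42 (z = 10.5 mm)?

Layer 29 (z = 7.25): the cube (footprint 16.5×4.5) is included at this height (perimeter 42.00 mm); the 16.5×5 cube at (12.5, 7) contributes its full rectangle (perimeter 43.00 mm); Combining (union): the 2 present regions are separate (no shared area or edge), so areas and boundary lengths simply add and each stays a separate island — boundary = 85.00 mm. So its perimeter = 85.00 mm. Layer 42 (z = 10.5): the cube does not reach this height (z outside [0, 8]); the cube at (12.5, 7) (footprint 16.5×5) is included at this height (perimeter 43.00 mm); Taking the union: only the 16.5×5 cube at (12.5, 7) is present, so the union is just that shape — boundary = 43.00 mm. So its perimeter = 43.00 mm. Layer 29 is larger (85.00 vs 43.00 mm).

layer 29 (z = 7.25 mm)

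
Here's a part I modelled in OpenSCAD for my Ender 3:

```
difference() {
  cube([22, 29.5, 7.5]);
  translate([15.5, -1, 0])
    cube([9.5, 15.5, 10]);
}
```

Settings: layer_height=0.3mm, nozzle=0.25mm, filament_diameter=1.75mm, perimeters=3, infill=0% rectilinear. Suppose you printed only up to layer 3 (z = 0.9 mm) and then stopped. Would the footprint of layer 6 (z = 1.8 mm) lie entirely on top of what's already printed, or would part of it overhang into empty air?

Compare the two slices. At z = 0.9: the 22×29.5 cube contributes its full rectangle (area 649.00 mm²); the cube at (15.5, -1) (footprint 9.5×15.5) is included at this height (area 147.25 mm²); Subtracting the remaining from the first: starting from the 22×29.5 cube (649.00 mm²), the 9.5×15.5 cube at (15.5, -1) partially overlaps it — only the 94.25 mm² overlap (of its 147.25 mm²) is removed, clipping the outline — area = 554.75 mm². At z = 1.8: the cube is present — its section is the full 22×29.5 rectangle (area 649.00 mm²); the 9.5×15.5 cube at (15.5, -1) contributes its full rectangle (area 147.25 mm²); Subtracting the remaining from the first: starting from the 22×29.5 cube (649.00 mm²), the 9.5×15.5 cube at (15.5, -1) partially overlaps it — only the 94.25 mm² overlap (of its 147.25 mm²) is removed, clipping the outline — area = 554.75 mm². Checking containment: the cross-section at z = 1.8 is a subset of the cross-section at z = 0.9.

entirely on top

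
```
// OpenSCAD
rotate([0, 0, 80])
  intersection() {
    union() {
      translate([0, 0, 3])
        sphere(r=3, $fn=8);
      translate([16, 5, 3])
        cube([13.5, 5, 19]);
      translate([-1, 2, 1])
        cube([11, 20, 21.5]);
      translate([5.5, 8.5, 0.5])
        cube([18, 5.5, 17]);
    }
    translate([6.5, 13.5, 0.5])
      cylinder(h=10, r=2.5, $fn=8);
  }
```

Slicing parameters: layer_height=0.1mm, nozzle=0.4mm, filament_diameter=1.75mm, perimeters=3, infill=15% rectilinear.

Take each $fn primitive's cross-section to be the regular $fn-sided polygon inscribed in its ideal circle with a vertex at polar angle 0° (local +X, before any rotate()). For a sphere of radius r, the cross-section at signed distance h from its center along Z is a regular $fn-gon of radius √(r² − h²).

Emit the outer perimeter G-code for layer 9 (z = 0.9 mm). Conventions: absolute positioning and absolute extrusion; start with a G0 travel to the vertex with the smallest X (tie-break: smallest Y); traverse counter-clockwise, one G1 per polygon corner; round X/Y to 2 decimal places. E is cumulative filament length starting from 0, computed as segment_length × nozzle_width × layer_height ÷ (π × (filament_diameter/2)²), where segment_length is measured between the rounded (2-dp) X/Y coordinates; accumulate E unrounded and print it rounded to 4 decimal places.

G0 X-12.83 Y7.85 Z0.90
G1 X-10.29 Y7.40 E0.0429
G1 X-9.70 Y8.31 E0.0609
G1 X-10.12 Y10.18 E0.0928
G1 X-11.73 Y11.21 E0.1246
G1 X-12.26 Y11.09 E0.1336
G1 X-12.83 Y7.85 E0.1883

At z = 0.9 mm: the sphere: section is a regular 8-gon, circumradius = √(r²−h²) = √(3²−2.1²) = 2.142; the cube at (16, 5) does not reach this height (z outside [3, 22]); the cube at (-1, 2) is absent (z outside [1, 22.5]); the cube at (5.5, 8.5) (footprint 18×5.5) is included at this height; Merging all regions: the 2 present regions are separate (no shared area or edge), so areas and boundary lengths simply add and each stays a separate island — 2 connected regions; the cylinder at (6.5, 13.5): section is a regular 8-gon, circumradius r=2.5; Keeping only the common overlap: the r=2.5 cylinder at (6.5, 13.5) partially overlaps that combined region; clipping to the common part keeps 8.41 mm² — 1 connected region; (whole slice rotated 80° about Z — lengths, areas and connectivity unchanged). The outline is a single polygon with 6 vertices. Extrusion per mm of travel: 0.4 × 0.1 / (π × 0.875²) = 0.016630. Accumulating E over each segment gives final E = 0.1883.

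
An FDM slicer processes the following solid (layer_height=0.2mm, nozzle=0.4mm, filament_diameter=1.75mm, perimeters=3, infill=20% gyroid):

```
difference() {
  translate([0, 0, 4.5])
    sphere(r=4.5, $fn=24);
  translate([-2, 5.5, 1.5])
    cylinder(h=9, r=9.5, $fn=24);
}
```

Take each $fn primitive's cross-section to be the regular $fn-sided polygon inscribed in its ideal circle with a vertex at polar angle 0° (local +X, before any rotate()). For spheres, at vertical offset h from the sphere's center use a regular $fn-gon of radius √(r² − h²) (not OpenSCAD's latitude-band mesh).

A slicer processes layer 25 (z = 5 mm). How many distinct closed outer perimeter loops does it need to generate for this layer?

1

At z = 5 mm: the r=4.5 sphere contributes a regular 24-gon of circumradius √(4.5²−0.5²) = 4.472; the cylinder at (-2, 5.5): section is a regular 24-gon, circumradius r=9.5; Subtracting the remaining from the first: starting from the r=4.5 sphere, the r=9.5 cylinder at (-2, 5.5) partially overlaps it — only the 58.16 mm² overlap (of its 280.30 mm²) is removed, clipping the outline — 1 connected region. The result has 1 disconnected region.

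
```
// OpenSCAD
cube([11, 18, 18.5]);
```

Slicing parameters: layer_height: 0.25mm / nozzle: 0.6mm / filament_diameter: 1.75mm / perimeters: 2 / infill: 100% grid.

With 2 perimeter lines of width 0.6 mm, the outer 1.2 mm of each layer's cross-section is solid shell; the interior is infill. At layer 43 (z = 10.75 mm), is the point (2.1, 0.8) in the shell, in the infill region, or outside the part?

At z = 10.75 mm: the 11×18 cube contributes its full rectangle. Overall, the cross-section is a single solid region. The nearest boundary edge runs (0.00, 0.00)→(11.00, 0.00); distance from the point to it = 0.80 mm. The point is inside the cross-section, 0.80 mm from the nearest boundary — within the 1.2 mm shell band (2 × 0.6).

shell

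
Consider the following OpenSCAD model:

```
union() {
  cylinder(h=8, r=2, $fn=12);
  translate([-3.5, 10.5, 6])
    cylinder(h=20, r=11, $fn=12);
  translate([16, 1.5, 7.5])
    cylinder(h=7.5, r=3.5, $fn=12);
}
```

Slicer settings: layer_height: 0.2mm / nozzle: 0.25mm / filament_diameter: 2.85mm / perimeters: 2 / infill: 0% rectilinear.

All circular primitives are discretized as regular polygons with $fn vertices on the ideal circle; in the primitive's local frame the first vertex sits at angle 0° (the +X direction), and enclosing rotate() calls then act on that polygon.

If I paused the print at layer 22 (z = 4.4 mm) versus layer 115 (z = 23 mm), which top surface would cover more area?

Layer 22 (z = 4.4): the r=2 cylinder contributes a regular 12-gon of circumradius 2 (area = (12/2)·2.000²·sin(360°/12) = 12.00 mm²); the cylinder at (-3.5, 10.5) is not intersected at this z (z outside [6, 26]); the cylinder at (16, 1.5) is absent (z outside [7.5, 15]); Taking the union: only the r=2 cylinder is present, so the union is just that shape — area = 12.00 mm². So its area = 12.00 mm². Layer 115 (z = 23): the cylinder is not intersected at this z (z outside [0, 8]); the r=11 cylinder at (-3.5, 10.5) contributes a regular 12-gon of circumradius 11 (area = (12/2)·11.000²·sin(360°/12) = 363.00 mm²); the cylinder at (16, 1.5) does not reach this height (z outside [7.5, 15]); Taking the union: only the r=11 cylinder at (-3.5, 10.5) is present, so the union is just that shape — area = 363.00 mm². So its area = 363.00 mm². Layer 115 is larger (363.00 vs 12.00 mm²).

layer 115 (z = 23 mm)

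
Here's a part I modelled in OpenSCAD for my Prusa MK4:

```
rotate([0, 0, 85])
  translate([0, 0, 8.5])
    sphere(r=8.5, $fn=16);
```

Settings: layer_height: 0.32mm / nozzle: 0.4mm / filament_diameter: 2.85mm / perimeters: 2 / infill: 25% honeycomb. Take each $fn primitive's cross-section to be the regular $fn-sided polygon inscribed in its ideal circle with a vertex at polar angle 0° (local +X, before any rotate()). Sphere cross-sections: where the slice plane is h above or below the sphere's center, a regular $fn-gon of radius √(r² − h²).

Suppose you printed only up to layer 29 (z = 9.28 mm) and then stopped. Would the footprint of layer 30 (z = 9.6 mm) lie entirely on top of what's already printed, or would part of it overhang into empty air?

entirely on top

Compare the two slices. At z = 9.28: the r=8.5 sphere slices to a regular 16-gon of circumradius 8.464 (√(r²−h²) with h=0.78 from center) (area = (16/2)·8.464²·sin(360°/16) = 219.33 mm²); (whole slice rotated 85° about Z — lengths, areas and connectivity unchanged). At z = 9.6: the r=8.5 sphere contributes a regular 16-gon of circumradius √(8.5²−1.1²) = 8.429 (area = (16/2)·8.429²·sin(360°/16) = 217.49 mm²); (whole slice rotated 85° about Z — lengths, areas and connectivity unchanged). Checking containment: the cross-section at z = 9.6 is a subset of the cross-section at z = 9.28.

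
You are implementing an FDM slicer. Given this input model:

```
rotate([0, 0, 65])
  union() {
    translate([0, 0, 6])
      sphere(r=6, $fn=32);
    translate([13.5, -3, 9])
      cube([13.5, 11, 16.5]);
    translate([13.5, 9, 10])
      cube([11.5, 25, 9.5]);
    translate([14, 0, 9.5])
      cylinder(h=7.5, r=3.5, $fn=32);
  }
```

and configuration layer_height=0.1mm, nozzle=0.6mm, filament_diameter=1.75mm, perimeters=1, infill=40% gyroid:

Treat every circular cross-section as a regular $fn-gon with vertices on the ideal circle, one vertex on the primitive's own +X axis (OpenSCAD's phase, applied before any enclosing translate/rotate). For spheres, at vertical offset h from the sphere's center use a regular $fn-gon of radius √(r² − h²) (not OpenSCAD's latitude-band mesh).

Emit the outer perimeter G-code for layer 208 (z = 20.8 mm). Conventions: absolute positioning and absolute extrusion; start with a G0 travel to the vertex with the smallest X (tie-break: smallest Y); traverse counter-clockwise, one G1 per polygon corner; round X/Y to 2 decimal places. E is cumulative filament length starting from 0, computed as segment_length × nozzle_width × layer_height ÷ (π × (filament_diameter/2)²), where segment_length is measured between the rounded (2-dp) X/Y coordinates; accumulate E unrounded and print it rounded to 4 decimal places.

G0 X-1.55 Y15.62 Z20.80
G1 X8.42 Y10.97 E0.2744
G1 X14.13 Y23.20 E0.6111
G1 X4.16 Y27.85 E0.8855
G1 X-1.55 Y15.62 E1.2222

At z = 20.8 mm: the sphere is not intersected at this z (|z−center|=14.800 > r=6); the cube at (13.5, -3) is present — its section is the full 13.5×11 rectangle; the cube at (13.5, 9) does not reach this height (z outside [10, 19.5]); the cylinder at (14, 0) does not reach this height (z outside [9.5, 17]); Merging all regions: only the 13.5×11 cube at (13.5, -3) is present, so the union is just that shape — 1 connected region; (rotated 65° about Z; rotation is an isometry so areas/perimeters/island counts are preserved). The outline is a single polygon with 4 vertices. Extrusion per mm of travel: 0.6 × 0.1 / (π × 0.875²) = 0.024945. Accumulating E over each segment gives final E = 1.2222.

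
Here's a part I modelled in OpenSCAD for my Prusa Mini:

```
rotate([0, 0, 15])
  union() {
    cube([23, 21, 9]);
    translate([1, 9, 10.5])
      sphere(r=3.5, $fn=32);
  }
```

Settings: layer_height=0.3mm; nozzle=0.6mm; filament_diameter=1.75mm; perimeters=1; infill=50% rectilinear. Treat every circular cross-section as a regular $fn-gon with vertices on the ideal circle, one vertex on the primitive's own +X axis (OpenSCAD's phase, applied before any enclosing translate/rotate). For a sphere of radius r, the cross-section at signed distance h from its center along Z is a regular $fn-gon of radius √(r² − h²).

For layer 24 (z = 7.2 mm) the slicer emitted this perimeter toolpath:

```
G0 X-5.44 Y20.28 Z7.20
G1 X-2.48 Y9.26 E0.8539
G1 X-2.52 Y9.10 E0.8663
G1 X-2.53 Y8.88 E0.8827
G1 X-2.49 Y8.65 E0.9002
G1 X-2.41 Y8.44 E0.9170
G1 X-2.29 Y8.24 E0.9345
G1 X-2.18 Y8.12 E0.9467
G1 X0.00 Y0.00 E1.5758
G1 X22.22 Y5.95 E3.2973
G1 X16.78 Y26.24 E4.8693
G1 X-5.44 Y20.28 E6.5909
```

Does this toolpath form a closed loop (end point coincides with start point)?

yes

Start point (G0): (-5.44, 20.28). End point (last G1): the path returns to the start — closed.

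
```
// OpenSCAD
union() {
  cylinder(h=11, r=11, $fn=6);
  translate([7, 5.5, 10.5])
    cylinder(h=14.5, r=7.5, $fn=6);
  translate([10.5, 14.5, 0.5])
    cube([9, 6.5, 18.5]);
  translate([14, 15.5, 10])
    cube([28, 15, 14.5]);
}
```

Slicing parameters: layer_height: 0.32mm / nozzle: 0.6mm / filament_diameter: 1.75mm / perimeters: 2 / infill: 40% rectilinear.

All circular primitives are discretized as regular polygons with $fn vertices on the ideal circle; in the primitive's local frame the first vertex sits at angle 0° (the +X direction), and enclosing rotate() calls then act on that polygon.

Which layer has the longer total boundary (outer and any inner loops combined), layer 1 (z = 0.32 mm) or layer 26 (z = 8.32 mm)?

Layer 1 (z = 0.32): the r=11 cylinder contributes a regular 6-gon of circumradius 11 (perimeter = 2·6·11.000·sin(180°/6) = 66.00 mm); the cylinder at (7, 5.5) is absent (z outside [10.5, 25]); the cube at (10.5, 14.5) does not reach this height (z outside [0.5, 19]); the cube at (14, 15.5) is not intersected at this z (z outside [10, 24.5]); Merging all regions: only the r=11 cylinder is present, so the union is just that shape — boundary = 66.00 mm. So its perimeter = 66.00 mm. Layer 26 (z = 8.32): the r=11 cylinder contributes a regular 6-gon of circumradius 11 (perimeter = 2·6·11.000·sin(180°/6) = 66.00 mm); the cylinder at (7, 5.5) does not reach this height (z outside [10.5, 25]); the cube at (10.5, 14.5) (footprint 9×6.5) is included at this height (perimeter 31.00 mm); the cube at (14, 15.5) is absent (z outside [10, 24.5]); Merging all regions: the 2 present regions are separate (no shared area or edge), so areas and boundary lengths simply add and each stays a separate island — boundary = 97.00 mm. So its perimeter = 97.00 mm. Layer 26 is larger (97.00 vs 66.00 mm).

layer 26 (z = 8.32 mm)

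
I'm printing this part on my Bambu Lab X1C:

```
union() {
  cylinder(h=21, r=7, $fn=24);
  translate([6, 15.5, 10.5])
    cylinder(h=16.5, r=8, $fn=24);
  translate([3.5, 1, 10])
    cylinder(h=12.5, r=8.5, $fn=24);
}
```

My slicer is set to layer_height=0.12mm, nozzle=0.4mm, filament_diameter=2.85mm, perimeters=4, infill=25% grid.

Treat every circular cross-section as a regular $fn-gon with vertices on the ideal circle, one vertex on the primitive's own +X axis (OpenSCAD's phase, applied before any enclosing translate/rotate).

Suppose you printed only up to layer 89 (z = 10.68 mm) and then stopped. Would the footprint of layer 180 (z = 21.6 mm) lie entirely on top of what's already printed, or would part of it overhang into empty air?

entirely on top

Compare the two slices. At z = 10.68: the cylinder: section is a regular 24-gon, circumradius r=7 (area = (24/2)·7.000²·sin(360°/24) = 152.19 mm²); the r=8 cylinder at (6, 15.5) contributes a regular 24-gon of circumradius 8 (area = (24/2)·8.000²·sin(360°/24) = 198.77 mm²); the r=8.5 cylinder at (3.5, 1) contributes a regular 24-gon of circumradius 8.5 (area = (24/2)·8.500²·sin(360°/24) = 224.40 mm²); Merging all regions: the regions partially overlap — summed areas 575.35 mm² minus the doubly-counted overlap 136.08 mm² gives 439.27 mm² — area = 439.27 mm². At z = 21.6: the cylinder does not reach this height (z outside [0, 21]); the r=8 cylinder at (6, 15.5) contributes a regular 24-gon of circumradius 8 (area = (24/2)·8.000²·sin(360°/24) = 198.77 mm²); the r=8.5 cylinder at (3.5, 1) contributes a regular 24-gon of circumradius 8.5 (area = (24/2)·8.500²·sin(360°/24) = 224.40 mm²); Merging all regions: the regions partially overlap — summed areas 423.17 mm² minus the doubly-counted overlap 8.29 mm² gives 414.88 mm² — area = 414.88 mm². Checking containment: the cross-section at z = 21.6 is a subset of the cross-section at z = 10.68.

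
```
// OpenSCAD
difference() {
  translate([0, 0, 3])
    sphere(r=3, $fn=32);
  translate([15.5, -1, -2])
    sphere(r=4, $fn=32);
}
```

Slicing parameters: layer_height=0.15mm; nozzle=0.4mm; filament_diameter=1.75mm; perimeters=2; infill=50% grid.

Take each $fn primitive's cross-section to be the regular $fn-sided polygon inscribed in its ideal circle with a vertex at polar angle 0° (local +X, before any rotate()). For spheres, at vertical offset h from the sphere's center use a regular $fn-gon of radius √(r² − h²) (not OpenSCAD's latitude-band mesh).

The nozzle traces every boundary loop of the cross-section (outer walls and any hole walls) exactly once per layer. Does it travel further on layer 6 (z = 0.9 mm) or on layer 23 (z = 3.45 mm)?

Layer 6 (z = 0.9): the r=3 sphere contributes a regular 32-gon of circumradius √(3²−2.1²) = 2.142 (perimeter = 2·32·2.142·sin(180°/32) = 13.44 mm); the sphere at (15.5, -1): section is a regular 32-gon, circumradius = √(r²−h²) = √(4²−2.9²) = 2.755 (perimeter = 2·32·2.755·sin(180°/32) = 17.28 mm); Taking the first minus the rest: starting from the r=3 sphere, the r=4 sphere at (15.5, -1) misses the remaining region (no effect) — boundary = 13.44 mm. So its perimeter = 13.44 mm. Layer 23 (z = 3.45): the r=3 sphere slices to a regular 32-gon of circumradius 2.966 (√(r²−h²) with h=0.45 from center) (perimeter = 2·32·2.966·sin(180°/32) = 18.61 mm); the sphere at (15.5, -1) is not intersected at this z (|z−center|=5.450 > r=4); Taking the first minus the rest: none of the subtracted shapes is present at this height, so the r=3 sphere is unchanged — boundary = 18.61 mm. So its perimeter = 18.61 mm. Layer 23 is larger (18.61 vs 13.44 mm).

layer 23 (z = 3.45 mm)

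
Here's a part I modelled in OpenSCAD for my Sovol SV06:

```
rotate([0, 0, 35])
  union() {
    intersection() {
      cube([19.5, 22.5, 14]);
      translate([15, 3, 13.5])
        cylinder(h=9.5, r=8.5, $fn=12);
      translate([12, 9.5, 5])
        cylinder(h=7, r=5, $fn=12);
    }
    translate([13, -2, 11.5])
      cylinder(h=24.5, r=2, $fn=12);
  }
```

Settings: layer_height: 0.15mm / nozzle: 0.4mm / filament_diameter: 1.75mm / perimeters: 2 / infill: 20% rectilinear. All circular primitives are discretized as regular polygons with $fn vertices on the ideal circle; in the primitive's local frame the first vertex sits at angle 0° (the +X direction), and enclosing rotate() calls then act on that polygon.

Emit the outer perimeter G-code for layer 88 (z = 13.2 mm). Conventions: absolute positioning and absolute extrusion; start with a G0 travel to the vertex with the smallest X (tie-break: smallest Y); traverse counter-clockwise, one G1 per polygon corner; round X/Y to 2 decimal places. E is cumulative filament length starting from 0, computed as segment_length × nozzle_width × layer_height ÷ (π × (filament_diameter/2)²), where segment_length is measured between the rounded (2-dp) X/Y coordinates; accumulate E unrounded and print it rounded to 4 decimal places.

G0 X9.80 Y5.64 Z13.20
G1 X10.16 Y4.67 E0.0258
G1 X10.95 Y4.01 E0.0515
G1 X11.97 Y3.83 E0.0773
G1 X12.94 Y4.18 E0.1030
G1 X13.61 Y4.97 E0.1289
G1 X13.79 Y5.99 E0.1547
G1 X13.43 Y6.97 E0.1808
G1 X12.64 Y7.63 E0.2064
G1 X11.62 Y7.81 E0.2323
G1 X10.65 Y7.46 E0.2580
G1 X9.98 Y6.66 E0.2840
G1 X9.80 Y5.64 E0.3099

At z = 13.2 mm: the cube (footprint 19.5×22.5) is included at this height; the cylinder at (15, 3) is absent (z outside [13.5, 23]); the cylinder at (12, 9.5) does not reach this height (z outside [5, 12]); After intersecting: at least one operand is absent at this height, so nothing remains; the r=2 cylinder at (13, -2) contributes a regular 12-gon of circumradius 2; Merging all regions: only the r=2 cylinder at (13, -2) is present, so the union is just that shape — 1 connected region; (rotated 35° about Z; rotation is an isometry so areas/perimeters/island counts are preserved). The outline is a single polygon with 12 vertices. Extrusion per mm of travel: 0.4 × 0.15 / (π × 0.875²) = 0.024945. Accumulating E over each segment gives final E = 0.3099.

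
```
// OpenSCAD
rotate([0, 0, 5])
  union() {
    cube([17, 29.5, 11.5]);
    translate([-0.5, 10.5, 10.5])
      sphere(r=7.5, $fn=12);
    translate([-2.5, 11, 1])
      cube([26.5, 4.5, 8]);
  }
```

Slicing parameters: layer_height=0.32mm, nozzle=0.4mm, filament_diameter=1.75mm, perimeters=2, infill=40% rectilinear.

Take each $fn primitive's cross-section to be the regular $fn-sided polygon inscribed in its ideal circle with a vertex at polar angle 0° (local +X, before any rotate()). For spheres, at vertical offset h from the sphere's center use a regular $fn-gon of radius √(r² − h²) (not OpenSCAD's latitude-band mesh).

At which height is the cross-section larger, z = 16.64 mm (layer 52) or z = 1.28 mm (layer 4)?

layer 4 (z = 1.28 mm)

Layer 52 (z = 16.64): the cube does not reach this height (z outside [0, 11.5]); the r=7.5 sphere at (-0.5, 10.5) slices to a regular 12-gon of circumradius 4.307 (√(r²−h²) with h=6.14 from center) (area = (12/2)·4.307²·sin(360°/12) = 55.65 mm²); the cube at (-2.5, 11) does not reach this height (z outside [1, 9]); Combining (union): only the r=7.5 sphere at (-0.5, 10.5) is present, so the union is just that shape — area = 55.65 mm²; (whole slice rotated 5° about Z — lengths, areas and connectivity unchanged). So its area = 55.65 mm². Layer 4 (z = 1.28): the 17×29.5 cube contributes its full rectangle (area 501.50 mm²); the sphere at (-0.5, 10.5) does not reach this height (|z−center|=9.220 > r=7.5); the cube at (-2.5, 11) is present — its section is the full 26.5×4.5 rectangle (area 119.25 mm²); Merging all regions: the regions partially overlap — summed areas 620.75 mm² minus the doubly-counted overlap 76.50 mm² gives 544.25 mm² — area = 544.25 mm²; (whole slice rotated 5° about Z — lengths, areas and connectivity unchanged). So its area = 544.25 mm². Layer 4 is larger (544.25 vs 55.65 mm²).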